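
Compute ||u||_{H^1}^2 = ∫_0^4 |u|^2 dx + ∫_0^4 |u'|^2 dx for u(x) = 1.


||u||_{H^1}^2 = 4

The H^1 norm (squared) on an interval (0, L) is
  ||u||_{H^1}^2 = ∫_0^L u(x)^2 dx + ∫_0^L u'(x)^2 dx.
Compute u'(x) = 0.
Then u(x)^2 = 1 and u'(x)^2 = 0.
Integrate each monomial from 0 to 4 using ∫_0^4 c·x^n dx = c·4^(n+1)/(n+1):
  ∫_0^4 u(x)^2 dx = ∫_0^4 (1) dx. Term by term:
    ∫_0^4 1 dx = 4.
  ∫_0^4 u'(x)^2 dx = ∫_0^4 (0) dx. Term by term:
    ∫_0^4 0 dx = 0.
Adding: ||u||_{H^1}^2 = 4 + 0 = 4.


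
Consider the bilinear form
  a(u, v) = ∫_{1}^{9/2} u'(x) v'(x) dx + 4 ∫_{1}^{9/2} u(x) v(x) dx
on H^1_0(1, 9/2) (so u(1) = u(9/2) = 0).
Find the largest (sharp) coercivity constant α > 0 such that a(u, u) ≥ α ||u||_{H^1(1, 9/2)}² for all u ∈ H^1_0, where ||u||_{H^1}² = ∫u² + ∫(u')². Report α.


α = 1

Coercivity of a(·,·) on H^1_0(1, 9/2) means a(u, u) ≥ α ||u||_{H^1}² for every u ∈ H^1_0.
The interval has length L = 7/2, and Poincaré/coercivity depend only on L. Here a(u, u) = ∫(u')² + (4)·∫u².
Here c = 4 ≥ 1, so a(u,u) = ∫(u')² + c∫u² ≥ ∫(u')² + ∫u² = ||u||_{H^1}², i.e. α = 1 works. No larger α is possible: a(u,u) ≥ α||u||_{H^1}² means (1−α)∫(u')² ≥ (α−c)∫u², and for the modes u_n = sin(nπ(x−x₀)/L) (x₀ the left endpoint) one has ∫u_n²/∫(u_n')² = (L/(nπ))² → 0, so a(u_n,u_n)/||u_n||_{H^1}² → 1. Hence the optimal constant is α = 1.
Therefore α = 1.


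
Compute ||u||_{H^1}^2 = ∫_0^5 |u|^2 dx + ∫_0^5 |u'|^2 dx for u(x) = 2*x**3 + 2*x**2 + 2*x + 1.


||u||_{H^1}^2 = 2249650/21

The H^1 norm (squared) on an interval (0, L) is
  ||u||_{H^1}^2 = ∫_0^L u(x)^2 dx + ∫_0^L u'(x)^2 dx.
Compute u'(x) = 6*x**2 + 4*x + 2.
Then u(x)^2 = 4*x**6 + 8*x**5 + 12*x**4 + 12*x**3 + 8*x**2 + 4*x + 1 and u'(x)^2 = 36*x**4 + 48*x**3 + 40*x**2 + 16*x + 4.
Integrate each monomial from 0 to 5 using ∫_0^5 c·x^n dx = c·5^(n+1)/(n+1):
  ∫_0^5 u(x)^2 dx = ∫_0^5 (4*x^6 + 8*x^5 + 12*x^4 + 12*x^3 + 8*x^2 + 4*x + 1) dx. Term by term:
    ∫_0^5 4*x^6 dx = 312500/7;  ∫_0^5 8*x^5 dx = 62500/3;  ∫_0^5 12*x^4 dx = 7500;
    ∫_0^5 12*x^3 dx = 1875;  ∫_0^5 8*x^2 dx = 1000/3;  ∫_0^5 4*x dx = 50;
    ∫_0^5 1 dx = 5.
  Sum: 312500/7 + 62500/3 + 7500 + 1875 + 1000/3 + 50 + 5 = 1580030/21.
  ∫_0^5 u'(x)^2 dx = ∫_0^5 (36*x^4 + 48*x^3 + 40*x^2 + 16*x + 4) dx. Term by term:
    ∫_0^5 36*x^4 dx = 22500;  ∫_0^5 48*x^3 dx = 7500;  ∫_0^5 40*x^2 dx = 5000/3;
    ∫_0^5 16*x dx = 200;  ∫_0^5 4 dx = 20.
  Sum: 22500 + 7500 + 5000/3 + 200 + 20 = 95660/3.
Adding: ||u||_{H^1}^2 = 1580030/21 + 95660/3 = 2249650/21.


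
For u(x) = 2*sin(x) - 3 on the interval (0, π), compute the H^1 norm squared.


||u||_{H^1(0,π)}^2 = -24 + 13*π

u'(x) = 2*cos(x).
Expand u² and (u')² and integrate term by term on (0, π), using: for integers n ≥ 1, ∫_0^π sin²(nx) dx = ∫_0^π cos²(nx) dx = π/2; for n ≠ n', ∫_0^π sin(nx)sin(n'x) dx = ∫_0^π cos(nx)cos(n'x) dx = 0; and by product-to-sum, ∫_0^π sin(nx)cos(n'x) dx = ½∫_0^π [sin((n+n')x) + sin((n−n')x)] dx, which is 0 when n+n' is even and 2n/(n²−n'²) when n+n' is odd (it need not vanish on (0, π)). For the constant mode: ∫_0^π 1 dx = π, ∫_0^π cos(nx) dx = 0, ∫_0^π sin(nx) dx = (1−(−1)^n)/n.
  u² squared terms: (-3)²·∫1 dx = 9·π = 9*π;  (2)²·∫sin(x)² dx = 4·π/2 = 2*π.
  u² cross terms: 2·(-3)·(2)·∫1·sin(x) dx = -12·(2) = -24.
  So ∫_0^π u² dx = 9*π + 2*π − 24 = -24 + 11*π.
  (u')² squared terms: (2)²·∫cos(x)² dx = 4·π/2 = 2*π.
  So ∫_0^π (u')² dx = 2*π.
||u||_{H^1}^2 = (-24 + 11*π) + (2*π) = -24 + 13*π.


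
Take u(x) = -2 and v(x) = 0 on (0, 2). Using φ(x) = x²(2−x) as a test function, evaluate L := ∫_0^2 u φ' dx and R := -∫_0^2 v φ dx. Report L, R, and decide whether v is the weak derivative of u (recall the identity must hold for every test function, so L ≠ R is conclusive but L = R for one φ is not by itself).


LHS = 0, RHS = 0. Yes, v = u' weakly.

u(x) = -2, classical derivative u'(x) = 0.
φ(x) = x²(2−x), so φ'(x) = x*(4 - 3*x).
Note φ(0) = φ(2) = 0, so the boundary term u·φ vanishes.
LHS = ∫_0^2 u(x) φ'(x) dx = ∫_0^2 (6*x^2 - 8*x) dx. Term by term:
  ∫_0^2 6*x^2 dx = 16;  ∫_0^2 -8*x dx = -16.
Sum: 16 − 16 = 0.
So LHS = 0.
∫_0^2 v(x) φ(x) dx = ∫_0^2 (0) dx. Term by term:
  ∫_0^2 0 dx = 0.
So RHS = -∫_0^2 v(x) φ(x) dx = 0.
LHS = RHS, so the identity holds for this test φ.
Moreover u is smooth here and v(x) = u'(x) = 0 pointwise, so the identity holds for every test function. Hence v is the weak derivative of u.


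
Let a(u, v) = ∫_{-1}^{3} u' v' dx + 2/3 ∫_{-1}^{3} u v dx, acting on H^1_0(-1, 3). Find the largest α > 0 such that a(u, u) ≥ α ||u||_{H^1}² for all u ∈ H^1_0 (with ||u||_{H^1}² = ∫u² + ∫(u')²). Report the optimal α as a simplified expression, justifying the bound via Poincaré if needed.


α = (π^2 + 32/3)/(π^2 + 16)

Coercivity of a(·,·) on H^1_0(-1, 3) means a(u, u) ≥ α ||u||_{H^1}² for every u ∈ H^1_0.
The interval has length L = 4, and Poincaré/coercivity depend only on L. Here a(u, u) = ∫(u')² + (2/3)·∫u².
Here 0 < c = 2/3 < 1. The condition a(u,u) ≥ α||u||_{H^1}² reads (1−α)∫(u')² ≥ (α−c)∫u². Any admissible α is ≤ 1 (rapidly oscillating u have ∫u²/∫(u')² → 0), and α = 1 would force 0 ≥ (1−c)∫u², impossible since c < 1; so 1−α > 0. By the sharp Poincaré inequality on H^1_0 of an interval of length L, ∫(u')² ≥ (π/L)²∫u² with equality for the first sine mode sin(π(x−x₀)/L) (x₀ the left endpoint), so the inequality holds for all u iff (1−α)(π/L)² ≥ α − c, i.e. α ≤ ((π/L)² + c)/((π/L)² + 1) = (1 + c(L/π)²)/(1 + (L/π)²). With (π/L)² = π^2/16 and c = 2/3, the largest admissible constant is α = ((π/L)² + c)/((π/L)² + 1).
Simplifying, α = (π^2 + 32/3)/(π^2 + 16).


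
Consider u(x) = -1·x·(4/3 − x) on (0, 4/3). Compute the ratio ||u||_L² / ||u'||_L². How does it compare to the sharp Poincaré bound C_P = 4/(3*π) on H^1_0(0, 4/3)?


||u||_L² / ||u'||_L² = 2*sqrt(10)/15 < C_P = 4/(3*π).

u(x) = -1·x·(4/3 − x), so u'(x) = 2*x - 4/3.
u(x) = -1·x·(4/3 − x) vanishes at x = 0 and x = 4/3, so u ∈ H^1_0(0, 4/3). Differentiate via the product rule and integrate the resulting polynomials term by term.
  ∫_0^4/3 u² dx = ∫_0^4/3 (x^4 - 8*x^3/3 + 16*x^2/9) dx. Term by term:
    ∫_0^4/3 x^4 dx = 1024/1215;  ∫_0^4/3 -8*x^3/3 dx = -512/243;  ∫_0^4/3 16*x^2/9 dx = 1024/729.
  Sum: 1024/1215 − 512/243 + 1024/729 = 512/3645.
  ∫_0^4/3 (u')² dx = ∫_0^4/3 (4*x^2 - 16*x/3 + 16/9) dx. Term by term:
    ∫_0^4/3 4*x^2 dx = 256/81;  ∫_0^4/3 -16*x/3 dx = -128/27;  ∫_0^4/3 16/9 dx = 64/27.
  Sum: 256/81 − 128/27 + 64/27 = 64/81.
∫_0^4/3 u² dx = 512/3645, so ||u||_L² = 16*sqrt(10)/135.
∫_0^4/3 (u')² dx = 64/81, so ||u'||_L² = 8/9.
Ratio ||u||_L² / ||u'||_L² = 2*sqrt(10)/15.
Sharp Poincaré constant on H^1_0(0, 4/3) is C_P = L/π = 4/(3*π), achieved by sin(3*π/4·x).
A polynomial bump cannot attain the sharp Poincaré constant (only the first sine eigenfunction does), so the ratio is strictly less than C_P, consistent with ||u||_L² ≤ C_P ||u'||_L².


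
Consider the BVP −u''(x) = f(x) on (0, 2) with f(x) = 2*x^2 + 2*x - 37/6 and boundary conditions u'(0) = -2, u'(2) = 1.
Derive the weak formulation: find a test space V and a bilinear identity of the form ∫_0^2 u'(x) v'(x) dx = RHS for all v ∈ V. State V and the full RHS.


V = H^1(0, 2) (v unrestricted at boundary; u is determined up to an additive constant); weak form: ∫_0^2 u'v' dx = ∫_0^2 (2*x^2 + 2*x - 37/6) v dx + v(2) + 2·v(0) for all v ∈ V.

Multiply both sides by a test function v and integrate from 0 to 2:
  ∫_0^2 −u''(x) v(x) dx = ∫_0^2 f(x) v(x) dx.
Integrate the LHS by parts once:
  ∫_0^2 −u'' v dx = −[u'(x) v(x)]_0^2 + ∫_0^2 u'(x) v'(x) dx.
Thus ∫_0^2 u'(x) v'(x) dx = ∫_0^2 f(x) v(x) dx + [u'(x) v(x)]_0^2.
Choose V so that boundary terms are either known or forced to vanish.
u has inhomogeneous Neumann u'(0) = -2, u'(2) = 1. [u' v]_0^2 = (1)·v(2) − (-2)·v(0) = v(2) + 2·v(0). Take V = H^1(0, 2); boundary term becomes part of RHS.
Weak formulation: find u (satisfying any essential BC) such that ∫_0^2 u'(x) v'(x) dx = ∫_0^2 f v dx + v(2) + 2·v(0) for all v ∈ V (Neumann data are natural BCs: they enter the RHS as boundary terms).
Substituting f(x) = 2*x^2 + 2*x - 37/6, the right-hand side is ∫_0^2 (2*x^2 + 2*x - 37/6) v dx + v(2) + 2·v(0).
Compatibility check (pure Neumann): taking v ≡ 1 ∈ V gives 0 = ∫_0^2 f dx + (1) − (-2), i.e. ∫_0^2 f dx must equal u'(0) − u'(2) = -3. Indeed ∫_0^2 (2*x^2 + 2*x - 37/6) dx = -3, so the data are compatible. The solution is then unique only up to an additive constant (fix it e.g. by requiring ∫_0^2 u dx = 0).


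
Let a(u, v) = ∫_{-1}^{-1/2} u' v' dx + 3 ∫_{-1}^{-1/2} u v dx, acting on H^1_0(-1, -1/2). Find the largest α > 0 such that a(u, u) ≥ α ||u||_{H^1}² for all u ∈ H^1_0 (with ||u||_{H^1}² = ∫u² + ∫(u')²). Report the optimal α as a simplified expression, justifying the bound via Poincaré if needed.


α = 1

Coercivity of a(·,·) on H^1_0(-1, -1/2) means a(u, u) ≥ α ||u||_{H^1}² for every u ∈ H^1_0.
The interval has length L = 1/2, and Poincaré/coercivity depend only on L. Here a(u, u) = ∫(u')² + (3)·∫u².
Here c = 3 ≥ 1, so a(u,u) = ∫(u')² + c∫u² ≥ ∫(u')² + ∫u² = ||u||_{H^1}², i.e. α = 1 works. No larger α is possible: a(u,u) ≥ α||u||_{H^1}² means (1−α)∫(u')² ≥ (α−c)∫u², and for the modes u_n = sin(nπ(x−x₀)/L) (x₀ the left endpoint) one has ∫u_n²/∫(u_n')² = (L/(nπ))² → 0, so a(u_n,u_n)/||u_n||_{H^1}² → 1. Hence the optimal constant is α = 1.
Therefore α = 1.


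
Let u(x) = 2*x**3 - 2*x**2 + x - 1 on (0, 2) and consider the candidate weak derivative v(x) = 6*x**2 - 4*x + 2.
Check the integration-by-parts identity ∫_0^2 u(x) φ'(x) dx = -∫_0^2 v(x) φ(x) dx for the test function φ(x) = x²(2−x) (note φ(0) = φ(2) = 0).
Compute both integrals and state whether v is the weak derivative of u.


LHS = -116/15, RHS = -136/15. No, v is not the weak derivative of u.

u(x) = 2*x**3 - 2*x**2 + x - 1, classical derivative u'(x) = 6*x**2 - 4*x + 1.
φ(x) = x²(2−x), so φ'(x) = x*(4 - 3*x).
Note φ(0) = φ(2) = 0, so the boundary term u·φ vanishes.
LHS = ∫_0^2 u(x) φ'(x) dx = ∫_0^2 (-6*x^5 + 14*x^4 - 11*x^3 + 7*x^2 - 4*x) dx. Term by term:
  ∫_0^2 -6*x^5 dx = -64;  ∫_0^2 14*x^4 dx = 448/5;  ∫_0^2 -11*x^3 dx = -44;
  ∫_0^2 7*x^2 dx = 56/3;  ∫_0^2 -4*x dx = -8.
Sum: -64 + 448/5 − 44 + 56/3 − 8 = -116/15.
So LHS = -116/15.
∫_0^2 v(x) φ(x) dx = ∫_0^2 (-6*x^5 + 16*x^4 - 10*x^3 + 4*x^2) dx. Term by term:
  ∫_0^2 -6*x^5 dx = -64;  ∫_0^2 16*x^4 dx = 512/5;  ∫_0^2 -10*x^3 dx = -40;
  ∫_0^2 4*x^2 dx = 32/3.
Sum: -64 + 512/5 − 40 + 32/3 = 136/15.
So RHS = -∫_0^2 v(x) φ(x) dx = -136/15.
LHS − RHS = 4/3 ≠ 0, so the identity fails.
(For a valid weak derivative the identity must hold for EVERY test function, in particular this one. The failure shows v is NOT the weak derivative of u.)
Correct weak derivative would be u'(x) = 6*x**2 - 4*x + 1.


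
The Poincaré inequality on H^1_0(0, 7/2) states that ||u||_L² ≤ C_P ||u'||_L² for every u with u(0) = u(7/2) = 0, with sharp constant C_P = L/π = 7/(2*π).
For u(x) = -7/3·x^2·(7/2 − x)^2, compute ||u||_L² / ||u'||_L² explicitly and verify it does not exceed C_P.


||u||_L² / ||u'||_L² = 7*sqrt(3)/12 < C_P = 7/(2*π).

u(x) = -7/3·x^2·(7/2 − x)^2, so u'(x) = 7*x*(-8*x^2 + 42*x - 49)/6.
u(x) = -7/3·x^2·(7/2 − x)^2 vanishes at x = 0 and x = 7/2, so u ∈ H^1_0(0, 7/2). Differentiate via the product rule and integrate the resulting polynomials term by term.
  ∫_0^7/2 u² dx = ∫_0^7/2 (49*x^8/9 - 686*x^7/9 + 2401*x^6/6 - 16807*x^5/18 + 117649*x^4/144) dx. Term by term:
    ∫_0^7/2 49*x^8/9 dx = 1977326743/41472;  ∫_0^7/2 -686*x^7/9 dx = -1977326743/9216;  ∫_0^7/2 2401*x^6/6 dx = 282475249/768;
    ∫_0^7/2 -16807*x^5/18 dx = -1977326743/6912;  ∫_0^7/2 117649*x^4/144 dx = 1977326743/23040.
  Sum: 1977326743/41472 − 1977326743/9216 + 282475249/768 − 1977326743/6912 + 1977326743/23040 = 282475249/414720.
  ∫_0^7/2 (u')² dx = ∫_0^7/2 (784*x^6/9 - 2744*x^5/3 + 31213*x^4/9 - 16807*x^3/3 + 117649*x^2/36) dx. Term by term:
    ∫_0^7/2 784*x^6/9 dx = 5764801/72;  ∫_0^7/2 -2744*x^5/3 dx = -40353607/144;  ∫_0^7/2 31213*x^4/9 dx = 524596891/1440;
    ∫_0^7/2 -16807*x^3/3 dx = -40353607/192;  ∫_0^7/2 117649*x^2/36 dx = 40353607/864.
  Sum: 5764801/72 − 40353607/144 + 524596891/1440 − 40353607/192 + 40353607/864 = 5764801/8640.
∫_0^7/2 u² dx = 282475249/414720, so ||u||_L² = 16807*sqrt(5)/1440.
∫_0^7/2 (u')² dx = 5764801/8640, so ||u'||_L² = 2401*sqrt(15)/360.
Ratio ||u||_L² / ||u'||_L² = 7*sqrt(3)/12.
Sharp Poincaré constant on H^1_0(0, 7/2) is C_P = L/π = 7/(2*π), achieved by sin(2*π/7·x).
A polynomial bump cannot attain the sharp Poincaré constant (only the first sine eigenfunction does), so the ratio is strictly less than C_P, consistent with ||u||_L² ≤ C_P ||u'||_L².


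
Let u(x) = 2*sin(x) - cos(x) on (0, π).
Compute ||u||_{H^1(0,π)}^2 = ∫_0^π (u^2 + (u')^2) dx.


||u||_{H^1(0,π)}^2 = 5*π

u'(x) = sin(x) + 2*cos(x).
Expand u² and (u')² and integrate term by term on (0, π), using: for integers n ≥ 1, ∫_0^π sin²(nx) dx = ∫_0^π cos²(nx) dx = π/2; for n ≠ n', ∫_0^π sin(nx)sin(n'x) dx = ∫_0^π cos(nx)cos(n'x) dx = 0; and by product-to-sum, ∫_0^π sin(nx)cos(n'x) dx = ½∫_0^π [sin((n+n')x) + sin((n−n')x)] dx, which is 0 when n+n' is even and 2n/(n²−n'²) when n+n' is odd (it need not vanish on (0, π)).
  u² squared terms: (-1)²·∫cos(x)² dx = 1·π/2 = π/2;  (2)²·∫sin(x)² dx = 4·π/2 = 2*π.
  u² cross terms: 2·(-1)·(2)·∫cos(x)·sin(x) dx = -4·(0) = 0.
  So ∫_0^π u² dx = π/2 + 2*π + 0 = 5*π/2.
  (u')² squared terms: (2)²·∫cos(x)² dx = 4·π/2 = 2*π;  (1)²·∫sin(x)² dx = 1·π/2 = π/2.
  (u')² cross terms: 2·(2)·(1)·∫cos(x)·sin(x) dx = 4·(0) = 0.
  So ∫_0^π (u')² dx = 2*π + π/2 + 0 = 5*π/2.
||u||_{H^1}^2 = (5*π/2) + (5*π/2) = 5*π.


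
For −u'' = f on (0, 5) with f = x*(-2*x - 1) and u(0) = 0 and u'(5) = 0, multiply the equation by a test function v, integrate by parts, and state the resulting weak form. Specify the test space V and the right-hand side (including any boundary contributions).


V = {v ∈ H^1(0, 5) : v(0) = 0} (test functions vanish at x = 0 where u is specified); weak form: ∫_0^5 u'v' dx = ∫_0^5 (x*(-2*x - 1)) v dx for all v ∈ V.

Multiply both sides by a test function v and integrate from 0 to 5:
  ∫_0^5 −u''(x) v(x) dx = ∫_0^5 f(x) v(x) dx.
Integrate the LHS by parts once:
  ∫_0^5 −u'' v dx = −[u'(x) v(x)]_0^5 + ∫_0^5 u'(x) v'(x) dx.
Thus ∫_0^5 u'(x) v'(x) dx = ∫_0^5 f(x) v(x) dx + [u'(x) v(x)]_0^5.
Choose V so that boundary terms are either known or forced to vanish.
Mixed BC: u(0) = 0 (Dirichlet) and u'(5) = 0 (Neumann). Define V = {v ∈ H^1(0, 5) : v(0) = 0}. Then [u' v]_0^5 = u'(5)·v(5) − u'(0)·0 = 0.
Weak formulation: find u (satisfying any essential BC) such that ∫_0^5 u'(x) v'(x) dx = ∫_0^5 f v dx for all v ∈ V (Dirichlet at 0 absorbed into V; the Neumann datum at x = 5 is zero, so no boundary term remains).
Substituting f(x) = x*(-2*x - 1), the right-hand side is ∫_0^5 (x*(-2*x - 1)) v dx.


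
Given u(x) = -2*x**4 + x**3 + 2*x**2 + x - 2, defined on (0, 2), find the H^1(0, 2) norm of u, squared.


||u||_{H^1}^2 = 144094/315

The H^1 norm (squared) on an interval (0, L) is
  ||u||_{H^1}^2 = ∫_0^L u(x)^2 dx + ∫_0^L u'(x)^2 dx.
Compute u'(x) = -8*x**3 + 3*x**2 + 4*x + 1.
Then u(x)^2 = 4*x**8 - 4*x**7 - 7*x**6 + 14*x**4 - 7*x**2 - 4*x + 4 and u'(x)^2 = 64*x**6 - 48*x**5 - 55*x**4 + 8*x**3 + 22*x**2 + 8*x + 1.
Integrate each monomial from 0 to 2 using ∫_0^2 c·x^n dx = c·2^(n+1)/(n+1):
  ∫_0^2 u(x)^2 dx = ∫_0^2 (4*x^8 - 4*x^7 - 7*x^6 + 14*x^4 - 7*x^2 - 4*x + 4) dx. Term by term:
    ∫_0^2 4*x^8 dx = 2048/9;  ∫_0^2 -4*x^7 dx = -128;  ∫_0^2 -7*x^6 dx = -128;
    ∫_0^2 14*x^4 dx = 448/5;  ∫_0^2 -7*x^2 dx = -56/3;  ∫_0^2 -4*x dx = -8;
    ∫_0^2 4 dx = 8.
  Sum: 2048/9 − 128 − 128 + 448/5 − 56/3 − 8 + 8 = 1912/45.
  ∫_0^2 u'(x)^2 dx = ∫_0^2 (64*x^6 - 48*x^5 - 55*x^4 + 8*x^3 + 22*x^2 + 8*x + 1) dx. Term by term:
    ∫_0^2 64*x^6 dx = 8192/7;  ∫_0^2 -48*x^5 dx = -512;  ∫_0^2 -55*x^4 dx = -352;
    ∫_0^2 8*x^3 dx = 32;  ∫_0^2 22*x^2 dx = 176/3;  ∫_0^2 8*x dx = 16;
    ∫_0^2 1 dx = 2.
  Sum: 8192/7 − 512 − 352 + 32 + 176/3 + 16 + 2 = 8714/21.
Adding: ||u||_{H^1}^2 = 1912/45 + 8714/21 = 144094/315.


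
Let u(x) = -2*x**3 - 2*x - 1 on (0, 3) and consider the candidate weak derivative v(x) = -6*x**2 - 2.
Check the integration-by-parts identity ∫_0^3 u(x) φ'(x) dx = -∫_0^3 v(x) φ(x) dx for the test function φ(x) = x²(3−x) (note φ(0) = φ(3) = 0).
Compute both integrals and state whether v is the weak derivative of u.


LHS = 1593/10, RHS = 1593/10. Yes, v = u' weakly.

u(x) = -2*x**3 - 2*x - 1, classical derivative u'(x) = -6*x**2 - 2.
φ(x) = x²(3−x), so φ'(x) = 3*x*(2 - x).
Note φ(0) = φ(3) = 0, so the boundary term u·φ vanishes.
LHS = ∫_0^3 u(x) φ'(x) dx = ∫_0^3 (6*x^5 - 12*x^4 + 6*x^3 - 9*x^2 - 6*x) dx. Term by term:
  ∫_0^3 6*x^5 dx = 729;  ∫_0^3 -12*x^4 dx = -2916/5;  ∫_0^3 6*x^3 dx = 243/2;
  ∫_0^3 -9*x^2 dx = -81;  ∫_0^3 -6*x dx = -27.
Sum: 729 − 2916/5 + 243/2 − 81 − 27 = 1593/10.
So LHS = 1593/10.
∫_0^3 v(x) φ(x) dx = ∫_0^3 (6*x^5 - 18*x^4 + 2*x^3 - 6*x^2) dx. Term by term:
  ∫_0^3 6*x^5 dx = 729;  ∫_0^3 -18*x^4 dx = -4374/5;  ∫_0^3 2*x^3 dx = 81/2;
  ∫_0^3 -6*x^2 dx = -54.
Sum: 729 − 4374/5 + 81/2 − 54 = -1593/10.
So RHS = -∫_0^3 v(x) φ(x) dx = 1593/10.
LHS = RHS, so the identity holds for this test φ.
Moreover u is smooth here and v(x) = u'(x) = -6*x**2 - 2 pointwise, so the identity holds for every test function. Hence v is the weak derivative of u.


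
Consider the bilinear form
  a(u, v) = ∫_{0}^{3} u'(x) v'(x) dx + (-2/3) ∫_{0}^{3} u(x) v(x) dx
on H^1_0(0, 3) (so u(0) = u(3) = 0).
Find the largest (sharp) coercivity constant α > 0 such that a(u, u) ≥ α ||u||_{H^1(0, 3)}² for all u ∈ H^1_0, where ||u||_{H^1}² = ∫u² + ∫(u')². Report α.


α = (-6 + π^2)/(9 + π^2)

Coercivity of a(·,·) on H^1_0(0, 3) means a(u, u) ≥ α ||u||_{H^1}² for every u ∈ H^1_0.
The interval has length L = 3, and Poincaré/coercivity depend only on L. Here a(u, u) = ∫(u')² + (-2/3)·∫u².
Here c = -2/3 < 0 with |c| < (π/L)² = π^2/9, so coercivity still holds. The condition a(u,u) ≥ α||u||_{H^1}² reads (1−α)∫(u')² ≥ (α−c)∫u². Any admissible α is ≤ 1 (rapidly oscillating u have ∫u²/∫(u')² → 0), and α = 1 would force 0 ≥ (1−c)∫u², impossible since c < 1; so 1−α > 0. By the sharp Poincaré inequality on H^1_0 of an interval of length L, ∫(u')² ≥ (π/L)²∫u² with equality for the first sine mode sin(π(x−x₀)/L) (x₀ the left endpoint), so the inequality holds for all u iff (1−α)(π/L)² ≥ α − c, i.e. α ≤ ((π/L)² + c)/((π/L)² + 1) = (1 + c(L/π)²)/(1 + (L/π)²). (Direct route, valid since c ≤ 0: Poincaré gives c∫u² ≥ c(L/π)²∫(u')², so a(u,u) ≥ (1 + c(L/π)²)∫(u')², while ||u||_{H^1}² ≤ (1 + (L/π)²)∫(u')²; dividing yields the same α.) With (π/L)² = π^2/9 and c = -2/3, the largest admissible constant is α = ((π/L)² + c)/((π/L)² + 1).
Simplifying, α = (-6 + π^2)/(9 + π^2).


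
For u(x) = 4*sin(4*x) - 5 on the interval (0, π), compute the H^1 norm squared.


||u||_{H^1(0,π)}^2 = 161*π

u'(x) = 16*cos(4*x).
Expand u² and (u')² and integrate term by term on (0, π), using: for integers n ≥ 1, ∫_0^π sin²(nx) dx = ∫_0^π cos²(nx) dx = π/2; for n ≠ n', ∫_0^π sin(nx)sin(n'x) dx = ∫_0^π cos(nx)cos(n'x) dx = 0; and by product-to-sum, ∫_0^π sin(nx)cos(n'x) dx = ½∫_0^π [sin((n+n')x) + sin((n−n')x)] dx, which is 0 when n+n' is even and 2n/(n²−n'²) when n+n' is odd (it need not vanish on (0, π)). For the constant mode: ∫_0^π 1 dx = π, ∫_0^π cos(nx) dx = 0, ∫_0^π sin(nx) dx = (1−(−1)^n)/n.
  u² squared terms: (-5)²·∫1 dx = 25·π = 25*π;  (4)²·∫sin(4x)² dx = 16·π/2 = 8*π.
  u² cross terms: 2·(-5)·(4)·∫1·sin(4x) dx = -40·(0) = 0.
  So ∫_0^π u² dx = 25*π + 8*π + 0 = 33*π.
  (u')² squared terms: (16)²·∫cos(4x)² dx = 256·π/2 = 128*π.
  So ∫_0^π (u')² dx = 128*π.
||u||_{H^1}^2 = (33*π) + (128*π) = 161*π.


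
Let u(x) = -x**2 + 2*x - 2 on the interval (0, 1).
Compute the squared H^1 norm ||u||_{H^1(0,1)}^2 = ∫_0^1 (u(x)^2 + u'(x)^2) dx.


||u||_{H^1}^2 = 16/5

The H^1 norm (squared) on an interval (0, L) is
  ||u||_{H^1}^2 = ∫_0^L u(x)^2 dx + ∫_0^L u'(x)^2 dx.
Compute u'(x) = 2 - 2*x.
Then u(x)^2 = x**4 - 4*x**3 + 8*x**2 - 8*x + 4 and u'(x)^2 = 4*x**2 - 8*x + 4.
Integrate each monomial from 0 to 1 using ∫_0^1 c·x^n dx = c·1^(n+1)/(n+1):
  ∫_0^1 u(x)^2 dx = ∫_0^1 (x^4 - 4*x^3 + 8*x^2 - 8*x + 4) dx. Term by term:
    ∫_0^1 x^4 dx = 1/5;  ∫_0^1 -4*x^3 dx = -1;  ∫_0^1 8*x^2 dx = 8/3;
    ∫_0^1 -8*x dx = -4;  ∫_0^1 4 dx = 4.
  Sum: 1/5 − 1 + 8/3 − 4 + 4 = 28/15.
  ∫_0^1 u'(x)^2 dx = ∫_0^1 (4*x^2 - 8*x + 4) dx. Term by term:
    ∫_0^1 4*x^2 dx = 4/3;  ∫_0^1 -8*x dx = -4;  ∫_0^1 4 dx = 4.
  Sum: 4/3 − 4 + 4 = 4/3.
Adding: ||u||_{H^1}^2 = 28/15 + 4/3 = 16/5.


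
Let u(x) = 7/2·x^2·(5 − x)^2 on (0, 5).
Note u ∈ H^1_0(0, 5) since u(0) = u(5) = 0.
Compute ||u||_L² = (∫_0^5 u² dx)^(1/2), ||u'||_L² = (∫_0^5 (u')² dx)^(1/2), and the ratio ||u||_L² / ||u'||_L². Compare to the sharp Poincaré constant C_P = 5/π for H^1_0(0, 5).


||u||_L² / ||u'||_L² = 5*sqrt(3)/6 < C_P = 5/π.

u(x) = 7/2·x^2·(5 − x)^2, so u'(x) = 7*x*(x - 5)*(2*x - 5).
u(x) = 7/2·x^2·(5 − x)^2 vanishes at x = 0 and x = 5, so u ∈ H^1_0(0, 5). Differentiate via the product rule and integrate the resulting polynomials term by term.
  ∫_0^5 u² dx = ∫_0^5 (49*x^8/4 - 245*x^7 + 3675*x^6/2 - 6125*x^5 + 30625*x^4/4) dx. Term by term:
    ∫_0^5 49*x^8/4 dx = 95703125/36;  ∫_0^5 -245*x^7 dx = -95703125/8;  ∫_0^5 3675*x^6/2 dx = 41015625/2;
    ∫_0^5 -6125*x^5 dx = -95703125/6;  ∫_0^5 30625*x^4/4 dx = 19140625/4.
  Sum: 95703125/36 − 95703125/8 + 41015625/2 − 95703125/6 + 19140625/4 = 2734375/72.
  ∫_0^5 (u')² dx = ∫_0^5 (196*x^6 - 2940*x^5 + 15925*x^4 - 36750*x^3 + 30625*x^2) dx. Term by term:
    ∫_0^5 196*x^6 dx = 2187500;  ∫_0^5 -2940*x^5 dx = -7656250;  ∫_0^5 15925*x^4 dx = 9953125;
    ∫_0^5 -36750*x^3 dx = -11484375/2;  ∫_0^5 30625*x^2 dx = 3828125/3.
  Sum: 2187500 − 7656250 + 9953125 − 11484375/2 + 3828125/3 = 109375/6.
∫_0^5 u² dx = 2734375/72, so ||u||_L² = 625*sqrt(14)/12.
∫_0^5 (u')² dx = 109375/6, so ||u'||_L² = 125*sqrt(42)/6.
Ratio ||u||_L² / ||u'||_L² = 5*sqrt(3)/6.
Sharp Poincaré constant on H^1_0(0, 5) is C_P = L/π = 5/π, achieved by sin(π/5·x).
A polynomial bump cannot attain the sharp Poincaré constant (only the first sine eigenfunction does), so the ratio is strictly less than C_P, consistent with ||u||_L² ≤ C_P ||u'||_L².


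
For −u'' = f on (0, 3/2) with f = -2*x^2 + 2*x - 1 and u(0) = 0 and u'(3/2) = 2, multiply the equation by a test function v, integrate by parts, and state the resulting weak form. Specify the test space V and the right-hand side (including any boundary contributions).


V = {v ∈ H^1(0, 3/2) : v(0) = 0} (test functions vanish at x = 0 where u is specified); weak form: ∫_0^3/2 u'v' dx = ∫_0^3/2 (-2*x^2 + 2*x - 1) v dx + 2·v(3/2) for all v ∈ V.

Multiply both sides by a test function v and integrate from 0 to 3/2:
  ∫_0^3/2 −u''(x) v(x) dx = ∫_0^3/2 f(x) v(x) dx.
Integrate the LHS by parts once:
  ∫_0^3/2 −u'' v dx = −[u'(x) v(x)]_0^3/2 + ∫_0^3/2 u'(x) v'(x) dx.
Thus ∫_0^3/2 u'(x) v'(x) dx = ∫_0^3/2 f(x) v(x) dx + [u'(x) v(x)]_0^3/2.
Choose V so that boundary terms are either known or forced to vanish.
Mixed BC: u(0) = 0 (Dirichlet) and u'(3/2) = 2 (Neumann). Define V = {v ∈ H^1(0, 3/2) : v(0) = 0}. Then [u' v]_0^3/2 = u'(3/2)·v(3/2) − u'(0)·0 = 2·v(3/2).
Weak formulation: find u (satisfying any essential BC) such that ∫_0^3/2 u'(x) v'(x) dx = ∫_0^3/2 f v dx + 2·v(3/2) for all v ∈ V (Dirichlet at 0 absorbed into V; Neumann datum at x = 3/2 contributes the boundary term).
Substituting f(x) = -2*x^2 + 2*x - 1, the right-hand side is ∫_0^3/2 (-2*x^2 + 2*x - 1) v dx + 2·v(3/2).


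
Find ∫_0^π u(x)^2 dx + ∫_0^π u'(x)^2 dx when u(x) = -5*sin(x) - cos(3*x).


||u||_{H^1(0,π)}^2 = 30*π

u'(x) = 3*sin(3*x) - 5*cos(x).
Expand u² and (u')² and integrate term by term on (0, π), using: for integers n ≥ 1, ∫_0^π sin²(nx) dx = ∫_0^π cos²(nx) dx = π/2; for n ≠ n', ∫_0^π sin(nx)sin(n'x) dx = ∫_0^π cos(nx)cos(n'x) dx = 0; and by product-to-sum, ∫_0^π sin(nx)cos(n'x) dx = ½∫_0^π [sin((n+n')x) + sin((n−n')x)] dx, which is 0 when n+n' is even and 2n/(n²−n'²) when n+n' is odd (it need not vanish on (0, π)).
  u² squared terms: (-1)²·∫cos(3x)² dx = 1·π/2 = π/2;  (-5)²·∫sin(x)² dx = 25·π/2 = 25*π/2.
  u² cross terms: 2·(-1)·(-5)·∫cos(3x)·sin(x) dx = 10·(0) = 0.
  So ∫_0^π u² dx = π/2 + 25*π/2 + 0 = 13*π.
  (u')² squared terms: (-5)²·∫cos(x)² dx = 25·π/2 = 25*π/2;  (3)²·∫sin(3x)² dx = 9·π/2 = 9*π/2.
  (u')² cross terms: 2·(-5)·(3)·∫cos(x)·sin(3x) dx = -30·(0) = 0.
  So ∫_0^π (u')² dx = 25*π/2 + 9*π/2 + 0 = 17*π.
||u||_{H^1}^2 = (13*π) + (17*π) = 30*π.


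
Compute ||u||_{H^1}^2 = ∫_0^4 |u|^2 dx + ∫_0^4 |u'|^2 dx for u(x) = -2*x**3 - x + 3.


||u||_{H^1}^2 = 358168/21

The H^1 norm (squared) on an interval (0, L) is
  ||u||_{H^1}^2 = ∫_0^L u(x)^2 dx + ∫_0^L u'(x)^2 dx.
Compute u'(x) = -6*x**2 - 1.
Then u(x)^2 = 4*x**6 + 4*x**4 - 12*x**3 + x**2 - 6*x + 9 and u'(x)^2 = 36*x**4 + 12*x**2 + 1.
Integrate each monomial from 0 to 4 using ∫_0^4 c·x^n dx = c·4^(n+1)/(n+1):
  ∫_0^4 u(x)^2 dx = ∫_0^4 (4*x^6 + 4*x^4 - 12*x^3 + x^2 - 6*x + 9) dx. Term by term:
    ∫_0^4 4*x^6 dx = 65536/7;  ∫_0^4 4*x^4 dx = 4096/5;  ∫_0^4 -12*x^3 dx = -768;
    ∫_0^4 x^2 dx = 64/3;  ∫_0^4 -6*x dx = -48;  ∫_0^4 9 dx = 36.
  Sum: 65536/7 + 4096/5 − 768 + 64/3 − 48 + 36 = 989396/105.
  ∫_0^4 u'(x)^2 dx = ∫_0^4 (36*x^4 + 12*x^2 + 1) dx. Term by term:
    ∫_0^4 36*x^4 dx = 36864/5;  ∫_0^4 12*x^2 dx = 256;  ∫_0^4 1 dx = 4.
  Sum: 36864/5 + 256 + 4 = 38164/5.
Adding: ||u||_{H^1}^2 = 989396/105 + 38164/5 = 358168/21.


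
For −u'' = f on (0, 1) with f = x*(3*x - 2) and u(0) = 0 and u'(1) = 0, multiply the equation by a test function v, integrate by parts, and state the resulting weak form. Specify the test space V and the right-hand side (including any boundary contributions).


V = {v ∈ H^1(0, 1) : v(0) = 0} (test functions vanish at x = 0 where u is specified); weak form: ∫_0^1 u'v' dx = ∫_0^1 (x*(3*x - 2)) v dx for all v ∈ V.

Multiply both sides by a test function v and integrate from 0 to 1:
  ∫_0^1 −u''(x) v(x) dx = ∫_0^1 f(x) v(x) dx.
Integrate the LHS by parts once:
  ∫_0^1 −u'' v dx = −[u'(x) v(x)]_0^1 + ∫_0^1 u'(x) v'(x) dx.
Thus ∫_0^1 u'(x) v'(x) dx = ∫_0^1 f(x) v(x) dx + [u'(x) v(x)]_0^1.
Choose V so that boundary terms are either known or forced to vanish.
Mixed BC: u(0) = 0 (Dirichlet) and u'(1) = 0 (Neumann). Define V = {v ∈ H^1(0, 1) : v(0) = 0}. Then [u' v]_0^1 = u'(1)·v(1) − u'(0)·0 = 0.
Weak formulation: find u (satisfying any essential BC) such that ∫_0^1 u'(x) v'(x) dx = ∫_0^1 f v dx for all v ∈ V (Dirichlet at 0 absorbed into V; the Neumann datum at x = 1 is zero, so no boundary term remains).
Substituting f(x) = x*(3*x - 2), the right-hand side is ∫_0^1 (x*(3*x - 2)) v dx.


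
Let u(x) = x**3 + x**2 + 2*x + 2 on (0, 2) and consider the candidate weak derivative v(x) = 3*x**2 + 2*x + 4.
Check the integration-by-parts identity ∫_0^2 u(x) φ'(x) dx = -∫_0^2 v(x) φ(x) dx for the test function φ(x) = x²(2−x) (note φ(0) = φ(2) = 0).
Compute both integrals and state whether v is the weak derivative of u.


LHS = -184/15, RHS = -224/15. No, v is not the weak derivative of u.

u(x) = x**3 + x**2 + 2*x + 2, classical derivative u'(x) = 3*x**2 + 2*x + 2.
φ(x) = x²(2−x), so φ'(x) = x*(4 - 3*x).
Note φ(0) = φ(2) = 0, so the boundary term u·φ vanishes.
LHS = ∫_0^2 u(x) φ'(x) dx = ∫_0^2 (-3*x^5 + x^4 - 2*x^3 + 2*x^2 + 8*x) dx. Term by term:
  ∫_0^2 -3*x^5 dx = -32;  ∫_0^2 x^4 dx = 32/5;  ∫_0^2 -2*x^3 dx = -8;
  ∫_0^2 2*x^2 dx = 16/3;  ∫_0^2 8*x dx = 16.
Sum: -32 + 32/5 − 8 + 16/3 + 16 = -184/15.
So LHS = -184/15.
∫_0^2 v(x) φ(x) dx = ∫_0^2 (-3*x^5 + 4*x^4 + 8*x^2) dx. Term by term:
  ∫_0^2 -3*x^5 dx = -32;  ∫_0^2 4*x^4 dx = 128/5;  ∫_0^2 8*x^2 dx = 64/3.
Sum: -32 + 128/5 + 64/3 = 224/15.
So RHS = -∫_0^2 v(x) φ(x) dx = -224/15.
LHS − RHS = 8/3 ≠ 0, so the identity fails.
(For a valid weak derivative the identity must hold for EVERY test function, in particular this one. The failure shows v is NOT the weak derivative of u.)
Correct weak derivative would be u'(x) = 3*x**2 + 2*x + 2.


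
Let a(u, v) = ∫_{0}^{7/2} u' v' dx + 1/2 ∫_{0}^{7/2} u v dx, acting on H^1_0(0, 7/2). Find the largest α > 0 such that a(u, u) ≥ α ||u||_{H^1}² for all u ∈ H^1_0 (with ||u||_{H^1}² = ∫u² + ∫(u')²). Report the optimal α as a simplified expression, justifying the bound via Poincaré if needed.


α = (49 + 8*π^2)/(2*(4*π^2 + 49))

Coercivity of a(·,·) on H^1_0(0, 7/2) means a(u, u) ≥ α ||u||_{H^1}² for every u ∈ H^1_0.
The interval has length L = 7/2, and Poincaré/coercivity depend only on L. Here a(u, u) = ∫(u')² + (1/2)·∫u².
Here 0 < c = 1/2 < 1. The condition a(u,u) ≥ α||u||_{H^1}² reads (1−α)∫(u')² ≥ (α−c)∫u². Any admissible α is ≤ 1 (rapidly oscillating u have ∫u²/∫(u')² → 0), and α = 1 would force 0 ≥ (1−c)∫u², impossible since c < 1; so 1−α > 0. By the sharp Poincaré inequality on H^1_0 of an interval of length L, ∫(u')² ≥ (π/L)²∫u² with equality for the first sine mode sin(π(x−x₀)/L) (x₀ the left endpoint), so the inequality holds for all u iff (1−α)(π/L)² ≥ α − c, i.e. α ≤ ((π/L)² + c)/((π/L)² + 1) = (1 + c(L/π)²)/(1 + (L/π)²). With (π/L)² = 4*π^2/49 and c = 1/2, the largest admissible constant is α = ((π/L)² + c)/((π/L)² + 1).
Simplifying, α = (49 + 8*π^2)/(2*(4*π^2 + 49)).


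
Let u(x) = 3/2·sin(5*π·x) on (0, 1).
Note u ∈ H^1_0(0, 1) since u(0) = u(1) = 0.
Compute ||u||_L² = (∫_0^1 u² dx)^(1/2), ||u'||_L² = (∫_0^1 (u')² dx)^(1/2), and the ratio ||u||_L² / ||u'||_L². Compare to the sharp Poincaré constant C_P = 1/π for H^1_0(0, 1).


||u||_L² / ||u'||_L² = 1/(5*π) < C_P = 1/π.

u(x) = 3/2·sin(5*π·x), so u'(x) = 15*π*cos(5*π*x)/2.
Writing u(x) = A·sin(kπx/L) with A = 3/2 and k = 5, use ∫_0^L sin²(kπx/L) dx = L/2 and ∫_0^L cos²(kπx/L) dx = L/2.
u² = 9/4·sin²(5*π·x) and (u')² = 225*π^2/4·cos²(5*π·x), and each of sin², cos² integrates to L/2 = 1/2 over (0, 1).
∫_0^1 u² dx = 9/8, so ||u||_L² = 3*sqrt(2)/4.
∫_0^1 (u')² dx = 225*π^2/8, so ||u'||_L² = 15*sqrt(2)*π/4.
Ratio ||u||_L² / ||u'||_L² = 1/(5*π).
Sharp Poincaré constant on H^1_0(0, 1) is C_P = L/π = 1/π, achieved by sin(π·x).
This is the k = 5 harmonic; the ratio L/(kπ) is strictly less than C_P = L/π, consistent with the sharp inequality ||u||_L² ≤ C_P ||u'||_L².


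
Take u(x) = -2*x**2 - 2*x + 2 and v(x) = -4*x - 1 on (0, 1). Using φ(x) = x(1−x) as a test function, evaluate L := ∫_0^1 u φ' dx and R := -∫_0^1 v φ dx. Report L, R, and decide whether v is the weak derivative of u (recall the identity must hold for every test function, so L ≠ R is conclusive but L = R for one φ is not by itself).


LHS = 2/3, RHS = 1/2. No, v is not the weak derivative of u.

u(x) = -2*x**2 - 2*x + 2, classical derivative u'(x) = -4*x - 2.
φ(x) = x(1−x), so φ'(x) = 1 - 2*x.
Note φ(0) = φ(1) = 0, so the boundary term u·φ vanishes.
LHS = ∫_0^1 u(x) φ'(x) dx = ∫_0^1 (4*x^3 + 2*x^2 - 6*x + 2) dx. Term by term:
  ∫_0^1 4*x^3 dx = 1;  ∫_0^1 2*x^2 dx = 2/3;  ∫_0^1 -6*x dx = -3;
  ∫_0^1 2 dx = 2.
Sum: 1 + 2/3 − 3 + 2 = 2/3.
So LHS = 2/3.
∫_0^1 v(x) φ(x) dx = ∫_0^1 (4*x^3 - 3*x^2 - x) dx. Term by term:
  ∫_0^1 4*x^3 dx = 1;  ∫_0^1 -3*x^2 dx = -1;  ∫_0^1 -x dx = -1/2.
Sum: 1 − 1 − 1/2 = -1/2.
So RHS = -∫_0^1 v(x) φ(x) dx = 1/2.
LHS − RHS = 1/6 ≠ 0, so the identity fails.
(For a valid weak derivative the identity must hold for EVERY test function, in particular this one. The failure shows v is NOT the weak derivative of u.)
Correct weak derivative would be u'(x) = -4*x - 2.


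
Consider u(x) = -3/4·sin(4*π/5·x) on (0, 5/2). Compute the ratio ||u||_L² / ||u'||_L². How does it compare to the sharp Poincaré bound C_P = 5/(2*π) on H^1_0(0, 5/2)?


||u||_L² / ||u'||_L² = 5/(4*π) < C_P = 5/(2*π).

u(x) = -3/4·sin(4*π/5·x), so u'(x) = -3*π*cos(4*π*x/5)/5.
Writing u(x) = A·sin(kπx/L) with A = -3/4 and k = 2, use ∫_0^L sin²(kπx/L) dx = L/2 and ∫_0^L cos²(kπx/L) dx = L/2.
u² = 9/16·sin²(4*π/5·x) and (u')² = 9*π^2/25·cos²(4*π/5·x), and each of sin², cos² integrates to L/2 = 5/4 over (0, 5/2).
∫_0^5/2 u² dx = 45/64, so ||u||_L² = 3*sqrt(5)/8.
∫_0^5/2 (u')² dx = 9*π^2/20, so ||u'||_L² = 3*sqrt(5)*π/10.
Ratio ||u||_L² / ||u'||_L² = 5/(4*π).
Sharp Poincaré constant on H^1_0(0, 5/2) is C_P = L/π = 5/(2*π), achieved by sin(2*π/5·x).
This is the k = 2 harmonic; the ratio L/(kπ) is strictly less than C_P = L/π, consistent with the sharp inequality ||u||_L² ≤ C_P ||u'||_L².


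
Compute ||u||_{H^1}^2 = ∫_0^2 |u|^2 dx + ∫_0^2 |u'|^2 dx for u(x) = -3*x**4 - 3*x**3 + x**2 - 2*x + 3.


||u||_{H^1}^2 = 96038/15

The H^1 norm (squared) on an interval (0, L) is
  ||u||_{H^1}^2 = ∫_0^L u(x)^2 dx + ∫_0^L u'(x)^2 dx.
Compute u'(x) = -12*x**3 - 9*x**2 + 2*x - 2.
Then u(x)^2 = 9*x**8 + 18*x**7 + 3*x**6 + 6*x**5 - 5*x**4 - 22*x**3 + 10*x**2 - 12*x + 9 and u'(x)^2 = 144*x**6 + 216*x**5 + 33*x**4 + 12*x**3 + 40*x**2 - 8*x + 4.
Integrate each monomial from 0 to 2 using ∫_0^2 c·x^n dx = c·2^(n+1)/(n+1):
  ∫_0^2 u(x)^2 dx = ∫_0^2 (9*x^8 + 18*x^7 + 3*x^6 + 6*x^5 - 5*x^4 - 22*x^3 + 10*x^2 - 12*x + 9) dx. Term by term:
    ∫_0^2 9*x^8 dx = 512;  ∫_0^2 18*x^7 dx = 576;  ∫_0^2 3*x^6 dx = 384/7;
    ∫_0^2 6*x^5 dx = 64;  ∫_0^2 -5*x^4 dx = -32;  ∫_0^2 -22*x^3 dx = -88;
    ∫_0^2 10*x^2 dx = 80/3;  ∫_0^2 -12*x dx = -24;  ∫_0^2 9 dx = 18.
  Sum: 512 + 576 + 384/7 + 64 − 32 − 88 + 80/3 − 24 + 18 = 23258/21.
  ∫_0^2 u'(x)^2 dx = ∫_0^2 (144*x^6 + 216*x^5 + 33*x^4 + 12*x^3 + 40*x^2 - 8*x + 4) dx. Term by term:
    ∫_0^2 144*x^6 dx = 18432/7;  ∫_0^2 216*x^5 dx = 2304;  ∫_0^2 33*x^4 dx = 1056/5;
    ∫_0^2 12*x^3 dx = 48;  ∫_0^2 40*x^2 dx = 320/3;  ∫_0^2 -8*x dx = -16;
    ∫_0^2 4 dx = 8.
  Sum: 18432/7 + 2304 + 1056/5 + 48 + 320/3 − 16 + 8 = 555976/105.
Adding: ||u||_{H^1}^2 = 23258/21 + 555976/105 = 96038/15.


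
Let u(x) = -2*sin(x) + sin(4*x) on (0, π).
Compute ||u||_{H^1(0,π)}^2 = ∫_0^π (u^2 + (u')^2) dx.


||u||_{H^1(0,π)}^2 = 25*π/2

u'(x) = -2*cos(x) + 4*cos(4*x).
Expand u² and (u')² and integrate term by term on (0, π), using: for integers n ≥ 1, ∫_0^π sin²(nx) dx = ∫_0^π cos²(nx) dx = π/2; for n ≠ n', ∫_0^π sin(nx)sin(n'x) dx = ∫_0^π cos(nx)cos(n'x) dx = 0; and by product-to-sum, ∫_0^π sin(nx)cos(n'x) dx = ½∫_0^π [sin((n+n')x) + sin((n−n')x)] dx, which is 0 when n+n' is even and 2n/(n²−n'²) when n+n' is odd (it need not vanish on (0, π)).
  u² squared terms: (-2)²·∫sin(x)² dx = 4·π/2 = 2*π;  (1)²·∫sin(4x)² dx = 1·π/2 = π/2.
  u² cross terms: 2·(-2)·(1)·∫sin(x)·sin(4x) dx = -4·(0) = 0.
  So ∫_0^π u² dx = 2*π + π/2 + 0 = 5*π/2.
  (u')² squared terms: (-2)²·∫cos(x)² dx = 4·π/2 = 2*π;  (4)²·∫cos(4x)² dx = 16·π/2 = 8*π.
  (u')² cross terms: 2·(-2)·(4)·∫cos(x)·cos(4x) dx = -16·(0) = 0.
  So ∫_0^π (u')² dx = 2*π + 8*π + 0 = 10*π.
||u||_{H^1}^2 = (5*π/2) + (10*π) = 25*π/2.


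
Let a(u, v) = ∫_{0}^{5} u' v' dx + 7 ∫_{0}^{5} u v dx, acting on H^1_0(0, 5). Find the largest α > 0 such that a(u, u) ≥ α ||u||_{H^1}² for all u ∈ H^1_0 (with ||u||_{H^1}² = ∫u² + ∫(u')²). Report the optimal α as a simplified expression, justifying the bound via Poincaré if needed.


α = 1

Coercivity of a(·,·) on H^1_0(0, 5) means a(u, u) ≥ α ||u||_{H^1}² for every u ∈ H^1_0.
The interval has length L = 5, and Poincaré/coercivity depend only on L. Here a(u, u) = ∫(u')² + (7)·∫u².
Here c = 7 ≥ 1, so a(u,u) = ∫(u')² + c∫u² ≥ ∫(u')² + ∫u² = ||u||_{H^1}², i.e. α = 1 works. No larger α is possible: a(u,u) ≥ α||u||_{H^1}² means (1−α)∫(u')² ≥ (α−c)∫u², and for the modes u_n = sin(nπ(x−x₀)/L) (x₀ the left endpoint) one has ∫u_n²/∫(u_n')² = (L/(nπ))² → 0, so a(u_n,u_n)/||u_n||_{H^1}² → 1. Hence the optimal constant is α = 1.
Therefore α = 1.


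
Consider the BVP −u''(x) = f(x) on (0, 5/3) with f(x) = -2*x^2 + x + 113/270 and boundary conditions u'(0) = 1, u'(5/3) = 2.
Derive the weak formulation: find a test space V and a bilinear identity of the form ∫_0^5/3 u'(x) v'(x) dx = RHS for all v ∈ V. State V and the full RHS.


V = H^1(0, 5/3) (v unrestricted at boundary; u is determined up to an additive constant); weak form: ∫_0^5/3 u'v' dx = ∫_0^5/3 (-2*x^2 + x + 113/270) v dx + 2·v(5/3) − v(0) for all v ∈ V.

Multiply both sides by a test function v and integrate from 0 to 5/3:
  ∫_0^5/3 −u''(x) v(x) dx = ∫_0^5/3 f(x) v(x) dx.
Integrate the LHS by parts once:
  ∫_0^5/3 −u'' v dx = −[u'(x) v(x)]_0^5/3 + ∫_0^5/3 u'(x) v'(x) dx.
Thus ∫_0^5/3 u'(x) v'(x) dx = ∫_0^5/3 f(x) v(x) dx + [u'(x) v(x)]_0^5/3.
Choose V so that boundary terms are either known or forced to vanish.
u has inhomogeneous Neumann u'(0) = 1, u'(5/3) = 2. [u' v]_0^5/3 = (2)·v(5/3) − (1)·v(0) = 2·v(5/3) − v(0). Take V = H^1(0, 5/3); boundary term becomes part of RHS.
Weak formulation: find u (satisfying any essential BC) such that ∫_0^5/3 u'(x) v'(x) dx = ∫_0^5/3 f v dx + 2·v(5/3) − v(0) for all v ∈ V (Neumann data are natural BCs: they enter the RHS as boundary terms).
Substituting f(x) = -2*x^2 + x + 113/270, the right-hand side is ∫_0^5/3 (-2*x^2 + x + 113/270) v dx + 2·v(5/3) − v(0).
Compatibility check (pure Neumann): taking v ≡ 1 ∈ V gives 0 = ∫_0^5/3 f dx + (2) − (1), i.e. ∫_0^5/3 f dx must equal u'(0) − u'(5/3) = -1. Indeed ∫_0^5/3 (-2*x^2 + x + 113/270) dx = -1, so the data are compatible. The solution is then unique only up to an additive constant (fix it e.g. by requiring ∫_0^5/3 u dx = 0).


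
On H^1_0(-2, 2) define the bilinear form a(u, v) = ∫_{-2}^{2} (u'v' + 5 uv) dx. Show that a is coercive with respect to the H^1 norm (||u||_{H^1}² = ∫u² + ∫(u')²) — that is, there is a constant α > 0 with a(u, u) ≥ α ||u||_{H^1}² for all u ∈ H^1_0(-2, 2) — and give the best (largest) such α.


α = 1

Coercivity of a(·,·) on H^1_0(-2, 2) means a(u, u) ≥ α ||u||_{H^1}² for every u ∈ H^1_0.
The interval has length L = 4, and Poincaré/coercivity depend only on L. Here a(u, u) = ∫(u')² + (5)·∫u².
Here c = 5 ≥ 1, so a(u,u) = ∫(u')² + c∫u² ≥ ∫(u')² + ∫u² = ||u||_{H^1}², i.e. α = 1 works. No larger α is possible: a(u,u) ≥ α||u||_{H^1}² means (1−α)∫(u')² ≥ (α−c)∫u², and for the modes u_n = sin(nπ(x−x₀)/L) (x₀ the left endpoint) one has ∫u_n²/∫(u_n')² = (L/(nπ))² → 0, so a(u_n,u_n)/||u_n||_{H^1}² → 1. Hence the optimal constant is α = 1.
Therefore α = 1.


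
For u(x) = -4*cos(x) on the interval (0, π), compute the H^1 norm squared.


||u||_{H^1(0,π)}^2 = 16*π

u'(x) = 4*sin(x).
Expand u² and (u')² and integrate term by term on (0, π), using: for integers n ≥ 1, ∫_0^π sin²(nx) dx = ∫_0^π cos²(nx) dx = π/2; for n ≠ n', ∫_0^π sin(nx)sin(n'x) dx = ∫_0^π cos(nx)cos(n'x) dx = 0; and by product-to-sum, ∫_0^π sin(nx)cos(n'x) dx = ½∫_0^π [sin((n+n')x) + sin((n−n')x)] dx, which is 0 when n+n' is even and 2n/(n²−n'²) when n+n' is odd (it need not vanish on (0, π)).
  u² squared terms: (-4)²·∫cos(x)² dx = 16·π/2 = 8*π.
  So ∫_0^π u² dx = 8*π.
  (u')² squared terms: (4)²·∫sin(x)² dx = 16·π/2 = 8*π.
  So ∫_0^π (u')² dx = 8*π.
||u||_{H^1}^2 = (8*π) + (8*π) = 16*π.
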